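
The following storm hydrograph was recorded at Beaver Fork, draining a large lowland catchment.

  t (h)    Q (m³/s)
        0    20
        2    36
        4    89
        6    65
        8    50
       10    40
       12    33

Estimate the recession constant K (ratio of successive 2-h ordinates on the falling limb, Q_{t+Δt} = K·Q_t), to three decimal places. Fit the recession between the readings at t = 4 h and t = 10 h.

Using the recession-limb readings at t = 4 h and t = 10 h: Q falls from 89 to 40 m³/s over 3 intervals.
K = (Q₂/Q₁)^(1/3) = (40/89)^(1/3) = 0.766.

K ≈ 0.766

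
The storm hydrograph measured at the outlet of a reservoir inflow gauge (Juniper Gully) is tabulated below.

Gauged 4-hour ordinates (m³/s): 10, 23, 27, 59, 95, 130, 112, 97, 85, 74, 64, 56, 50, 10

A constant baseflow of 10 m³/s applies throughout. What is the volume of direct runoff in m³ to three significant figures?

V ≈ 1.08 × 10^7 m³

Direct-runoff ordinates (Q − Q_b): 0.0, 13.0, 17.0, 49.0, 85.0, 120.0, 102.0, 87.0, 75.0, 64.0, 54.0, 46.0, 40.0, 0.0 m³/s.
ΣQ_DR = 752.0 m³/s.
With Δt = 4 h = 14400 s, V = ΣQ_DR · Δt = 752.0 × 14400 = 1.08 × 10^7 m³.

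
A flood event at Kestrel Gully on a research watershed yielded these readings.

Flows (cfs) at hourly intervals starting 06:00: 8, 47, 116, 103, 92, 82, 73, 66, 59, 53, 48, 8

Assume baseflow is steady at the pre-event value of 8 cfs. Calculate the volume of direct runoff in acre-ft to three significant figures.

V ≈ 54.5 acre-ft

Direct-runoff ordinates (Q − Q_b): 0.0, 39.0, 108.0, 95.0, 84.0, 74.0, 65.0, 58.0, 51.0, 45.0, 40.0, 0.0 cfs.
ΣQ_DR = 659.0 cfs.
With Δt = 1 h = 3600 s, V = ΣQ_DR · Δt = 659.0 × 3600 = 2.37 × 10^6 ft³ = 54.5 acre-ft.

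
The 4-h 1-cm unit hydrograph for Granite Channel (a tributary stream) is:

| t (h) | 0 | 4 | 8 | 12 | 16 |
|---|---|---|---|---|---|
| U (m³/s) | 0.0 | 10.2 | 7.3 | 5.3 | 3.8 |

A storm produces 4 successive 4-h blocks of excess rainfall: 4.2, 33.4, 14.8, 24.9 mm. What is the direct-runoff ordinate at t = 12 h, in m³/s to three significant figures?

By discrete convolution, Q_j = Σ (P_i / 10 mm) · U_{j−i}.
At t = 12 h (j=3): Q = (4.2/10)·5.3 + (33.4/10)·7.3 + (14.8/10)·10.2 + (24.9/10)·0.0 = 41.7 m³/s.

Q ≈ 41.7 m³/s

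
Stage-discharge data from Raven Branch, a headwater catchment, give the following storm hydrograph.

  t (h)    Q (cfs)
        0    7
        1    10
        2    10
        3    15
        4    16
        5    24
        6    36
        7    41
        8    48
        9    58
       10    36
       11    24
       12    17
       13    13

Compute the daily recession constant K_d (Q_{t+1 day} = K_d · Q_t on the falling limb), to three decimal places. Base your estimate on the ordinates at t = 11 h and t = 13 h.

K_d ≈ 0.001

Between t = 11 h and t = 13 h the flow falls from 24 to 13 cfs over 2×1 h = 2 h.
Per-interval ratio K = (13/24)^(1/2) = 0.7360; K_d = K^(24/1) = 0.001.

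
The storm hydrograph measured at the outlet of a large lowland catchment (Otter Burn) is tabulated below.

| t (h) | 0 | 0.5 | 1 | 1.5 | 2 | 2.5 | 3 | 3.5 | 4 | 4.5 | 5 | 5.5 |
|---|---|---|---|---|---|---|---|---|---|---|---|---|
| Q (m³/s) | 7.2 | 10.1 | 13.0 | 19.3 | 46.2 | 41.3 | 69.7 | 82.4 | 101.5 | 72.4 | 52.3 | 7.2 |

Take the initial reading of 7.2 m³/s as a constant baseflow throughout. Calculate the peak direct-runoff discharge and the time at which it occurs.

Subtracting baseflow gives direct-runoff ordinates: 0.0, 2.9, 5.8, 12.1, 39.0, 34.1, 62.5, 75.2, 94.3, 65.2, 45.1, 0.0 m³/s.
The maximum is 94.3 m³/s, occurring at the reading for t = 4 h.

Q_p = 94.3 m³/s at t = 4 h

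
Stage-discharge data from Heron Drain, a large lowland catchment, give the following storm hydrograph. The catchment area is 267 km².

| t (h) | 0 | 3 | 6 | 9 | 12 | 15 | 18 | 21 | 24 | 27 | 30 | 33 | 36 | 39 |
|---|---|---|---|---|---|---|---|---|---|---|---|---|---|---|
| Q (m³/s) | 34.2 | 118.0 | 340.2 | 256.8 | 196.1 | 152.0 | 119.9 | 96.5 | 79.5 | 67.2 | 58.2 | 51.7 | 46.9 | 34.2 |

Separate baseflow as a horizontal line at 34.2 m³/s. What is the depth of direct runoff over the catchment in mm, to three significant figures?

d ≈ 47.4 mm

Direct runoff: 0.0, 83.8, 306.0, 222.6, 161.9, 117.8, 85.7, 62.3, 45.3, 33.0, 24.0, 17.5, 12.7, 0.0 m³/s; ΣQ_DR = 1173 m³/s.
V = ΣQ_DR · Δt = 1173 × 10800 s = 1.266 × 10^7 m³.
Over A = 267 km², depth = V / A = 47.4 mm.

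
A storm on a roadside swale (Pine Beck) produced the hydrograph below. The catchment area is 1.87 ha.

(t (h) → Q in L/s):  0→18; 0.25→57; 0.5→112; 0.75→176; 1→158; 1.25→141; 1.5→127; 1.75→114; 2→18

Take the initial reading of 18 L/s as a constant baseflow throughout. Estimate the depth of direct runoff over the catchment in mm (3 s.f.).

Direct runoff: 0.0, 39.0, 94.0, 158.0, 140.0, 123.0, 109.0, 96.0, 0.0 L/s; ΣQ_DR = 759.0 L/s.
V = ΣQ_DR · Δt = 759.0 × 900 s = 6.831 × 10^5 L.
Over A = 1.87 ha, depth = V / A = 36.5 mm.

d ≈ 36.5 mm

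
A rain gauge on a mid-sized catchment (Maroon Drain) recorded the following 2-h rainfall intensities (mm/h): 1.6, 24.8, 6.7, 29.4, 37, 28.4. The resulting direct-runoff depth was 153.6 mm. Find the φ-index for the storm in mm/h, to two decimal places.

φ ≈ 10.70 mm/h

Only the 4 blocks with intensity above φ contribute runoff: 24.8, 29.4, 37, 28.4 mm/h.
Σ(I−φ)·Δt = d  ⇒  (24.8+29.4+37+28.4 − 4φ)·2 = 153.6
φ = (119.6 − 153.6/2) / 4 = 10.70 mm/h.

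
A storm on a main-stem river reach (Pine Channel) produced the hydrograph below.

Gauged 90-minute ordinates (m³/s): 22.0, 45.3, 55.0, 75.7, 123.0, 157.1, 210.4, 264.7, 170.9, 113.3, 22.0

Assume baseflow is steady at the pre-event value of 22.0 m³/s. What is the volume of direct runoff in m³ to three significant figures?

V ≈ 5.49 × 10^6 m³

Direct-runoff ordinates (Q − Q_b): 0.0, 23.3, 33.0, 53.7, 101.0, 135.1, 188.4, 242.7, 148.9, 91.3, 0.0 m³/s.
ΣQ_DR = 1017 m³/s.
With Δt = 1.5 h = 5400 s, V = ΣQ_DR · Δt = 1017 × 5400 = 5.49 × 10^6 m³.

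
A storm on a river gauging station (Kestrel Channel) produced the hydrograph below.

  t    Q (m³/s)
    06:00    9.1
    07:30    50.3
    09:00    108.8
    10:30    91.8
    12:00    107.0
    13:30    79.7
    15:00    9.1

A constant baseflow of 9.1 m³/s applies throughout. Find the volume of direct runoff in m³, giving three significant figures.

V ≈ 2.12 × 10^6 m³

Direct-runoff ordinates (Q − Q_b): 0.0, 41.2, 99.7, 82.7, 97.9, 70.6, 0.0 m³/s.
ΣQ_DR = 392.1 m³/s.
With Δt = 1.5 h = 5400 s, V = ΣQ_DR · Δt = 392.1 × 5400 = 2.12 × 10^6 m³.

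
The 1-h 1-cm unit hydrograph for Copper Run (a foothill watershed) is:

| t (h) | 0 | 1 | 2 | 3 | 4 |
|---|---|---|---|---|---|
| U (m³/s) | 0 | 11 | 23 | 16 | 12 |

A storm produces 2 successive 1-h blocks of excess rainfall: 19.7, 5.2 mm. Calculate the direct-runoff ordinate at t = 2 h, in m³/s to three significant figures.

Q ≈ 51.0 m³/s

By discrete convolution, Q_j = Σ (P_i / 10 mm) · U_{j−i}.
At t = 2 h (j=2): Q = (19.7/10)·23 + (5.2/10)·11 = 51.0 m³/s.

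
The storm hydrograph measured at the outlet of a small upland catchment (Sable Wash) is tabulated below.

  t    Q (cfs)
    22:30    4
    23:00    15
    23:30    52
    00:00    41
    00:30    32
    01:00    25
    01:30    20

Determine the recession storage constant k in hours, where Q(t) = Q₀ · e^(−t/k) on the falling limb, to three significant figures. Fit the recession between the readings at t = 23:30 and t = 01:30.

On the falling limb, Q drops from 52 to 20 cfs between t = 23:30 and t = 01:30 (Δt = 2 h).
k = −Δt / ln(Q₂/Q₁) = −2 / ln(20/52) = 2.09 h.

k ≈ 2.09 h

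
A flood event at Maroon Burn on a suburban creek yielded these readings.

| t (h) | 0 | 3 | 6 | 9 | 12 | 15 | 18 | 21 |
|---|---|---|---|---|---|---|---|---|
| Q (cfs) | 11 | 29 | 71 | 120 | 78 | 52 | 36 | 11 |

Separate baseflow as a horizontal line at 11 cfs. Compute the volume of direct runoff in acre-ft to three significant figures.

Direct-runoff ordinates (Q − Q_b): 0.0, 18.0, 60.0, 109.0, 67.0, 41.0, 25.0, 0.0 cfs.
ΣQ_DR = 320.0 cfs.
With Δt = 3 h = 10800 s, V = ΣQ_DR · Δt = 320.0 × 10800 = 3.46 × 10^6 ft³ = 79.3 acre-ft.

V ≈ 79.3 acre-ft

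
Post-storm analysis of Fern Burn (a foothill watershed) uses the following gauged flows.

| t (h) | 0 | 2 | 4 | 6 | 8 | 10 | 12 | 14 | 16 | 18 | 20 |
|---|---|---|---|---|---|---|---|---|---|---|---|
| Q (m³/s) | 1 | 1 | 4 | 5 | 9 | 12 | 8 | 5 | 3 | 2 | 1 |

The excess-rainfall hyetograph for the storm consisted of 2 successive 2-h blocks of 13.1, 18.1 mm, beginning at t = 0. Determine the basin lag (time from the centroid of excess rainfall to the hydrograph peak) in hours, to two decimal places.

Centroid of excess rainfall: t_c = Σ P_i·t̄_i / ΣP_i = 2.1603 h (block centres at 1, 3 h).
Hydrograph peak occurs at t = 10 h, so basin lag t_L = 10 − 2.1603 = 7.84 h.

t_L ≈ 7.84 h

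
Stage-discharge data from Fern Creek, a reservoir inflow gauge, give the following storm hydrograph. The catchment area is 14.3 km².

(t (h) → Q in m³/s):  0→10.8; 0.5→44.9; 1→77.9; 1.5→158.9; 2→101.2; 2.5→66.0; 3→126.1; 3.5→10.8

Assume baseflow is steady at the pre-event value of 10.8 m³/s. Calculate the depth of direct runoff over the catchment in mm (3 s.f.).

d ≈ 64.2 mm

Direct runoff: 0.0, 34.1, 67.1, 148.1, 90.4, 55.2, 115.3, 0.0 m³/s; ΣQ_DR = 510.2 m³/s.
V = ΣQ_DR · Δt = 510.2 × 1800 s = 9.184 × 10^5 m³.
Over A = 14.3 km², depth = V / A = 64.2 mm.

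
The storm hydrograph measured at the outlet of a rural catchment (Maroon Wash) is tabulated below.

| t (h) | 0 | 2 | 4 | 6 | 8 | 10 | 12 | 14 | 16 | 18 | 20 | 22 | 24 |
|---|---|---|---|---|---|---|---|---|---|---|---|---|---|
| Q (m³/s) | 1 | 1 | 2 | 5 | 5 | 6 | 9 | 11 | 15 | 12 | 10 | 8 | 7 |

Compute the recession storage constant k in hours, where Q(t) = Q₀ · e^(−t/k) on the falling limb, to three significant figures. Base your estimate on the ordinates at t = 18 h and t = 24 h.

k ≈ 11.1 h

On the falling limb, Q drops from 12 to 7 m³/s between t = 18 h and t = 24 h (Δt = 6 h).
k = −Δt / ln(Q₂/Q₁) = −6 / ln(7/12) = 11.1 h.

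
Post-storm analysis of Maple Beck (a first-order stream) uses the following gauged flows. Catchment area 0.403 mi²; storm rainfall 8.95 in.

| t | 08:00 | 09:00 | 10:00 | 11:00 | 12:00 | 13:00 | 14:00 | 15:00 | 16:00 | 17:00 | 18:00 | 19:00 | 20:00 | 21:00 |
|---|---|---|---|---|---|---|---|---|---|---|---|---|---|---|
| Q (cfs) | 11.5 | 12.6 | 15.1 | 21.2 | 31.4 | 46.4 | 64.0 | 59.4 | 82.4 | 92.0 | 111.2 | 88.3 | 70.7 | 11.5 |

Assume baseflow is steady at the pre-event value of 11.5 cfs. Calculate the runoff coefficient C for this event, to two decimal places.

ΣQ_DR = 556.7 cfs; V = ΣQ_DR·Δt = 2.004 × 10^6 ft³.
Runoff depth d = V / A = 2.141 in.
C = d / P = 2.141 / 8.95 = 0.24.

C ≈ 0.24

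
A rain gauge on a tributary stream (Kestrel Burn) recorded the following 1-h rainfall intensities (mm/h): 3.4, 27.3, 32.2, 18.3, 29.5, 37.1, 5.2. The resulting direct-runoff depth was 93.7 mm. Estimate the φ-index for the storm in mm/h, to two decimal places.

φ ≈ 10.14 mm/h

Only the 5 blocks with intensity above φ contribute runoff: 27.3, 32.2, 18.3, 29.5, 37.1 mm/h.
Σ(I−φ)·Δt = d  ⇒  (27.3+32.2+18.3+29.5+37.1 − 5φ)·1 = 93.7
φ = (144.4 − 93.7/1) / 5 = 10.14 mm/h.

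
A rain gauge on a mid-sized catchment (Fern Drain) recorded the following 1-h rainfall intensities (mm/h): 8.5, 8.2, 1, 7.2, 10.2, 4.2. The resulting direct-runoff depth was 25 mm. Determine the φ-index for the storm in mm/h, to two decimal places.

φ ≈ 2.66 mm/h

Only the 5 blocks with intensity above φ contribute runoff: 8.5, 8.2, 7.2, 10.2, 4.2 mm/h.
Σ(I−φ)·Δt = d  ⇒  (8.5+8.2+7.2+10.2+4.2 − 5φ)·1 = 25
φ = (38.30 − 25/1) / 5 = 2.66 mm/h.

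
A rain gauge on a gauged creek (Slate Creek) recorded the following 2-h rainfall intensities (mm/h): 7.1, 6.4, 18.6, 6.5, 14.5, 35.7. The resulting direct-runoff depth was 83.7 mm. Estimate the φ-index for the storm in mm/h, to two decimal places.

φ ≈ 8.98 mm/h

Only the 3 blocks with intensity above φ contribute runoff: 18.6, 14.5, 35.7 mm/h.
Σ(I−φ)·Δt = d  ⇒  (18.6+14.5+35.7 − 3φ)·2 = 83.7
φ = (68.80 − 83.7/2) / 3 = 8.98 mm/h.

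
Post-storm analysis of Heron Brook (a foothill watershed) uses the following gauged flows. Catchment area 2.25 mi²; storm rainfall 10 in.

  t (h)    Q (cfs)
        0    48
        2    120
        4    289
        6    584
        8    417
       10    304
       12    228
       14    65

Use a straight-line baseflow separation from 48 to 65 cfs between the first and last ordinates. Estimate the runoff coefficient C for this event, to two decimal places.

C ≈ 0.22

ΣQ_DR = 1603 cfs; V = ΣQ_DR·Δt = 1.154 × 10^7 ft³.
Runoff depth d = V / A = 2.208 in.
C = d / P = 2.208 / 10 = 0.22.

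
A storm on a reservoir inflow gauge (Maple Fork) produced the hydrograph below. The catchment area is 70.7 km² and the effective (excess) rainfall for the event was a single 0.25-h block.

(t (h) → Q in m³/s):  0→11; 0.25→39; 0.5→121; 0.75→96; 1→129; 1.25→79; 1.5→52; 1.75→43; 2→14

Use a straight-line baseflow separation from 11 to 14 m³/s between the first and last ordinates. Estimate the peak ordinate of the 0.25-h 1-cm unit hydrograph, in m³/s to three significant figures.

U_p ≈ 194 m³/s

Direct runoff: 0.00, 27.62, 109.25, 83.88, 116.50, 66.12, 38.75, 29.38, 0.00 m³/s; ΣQ_DR = 471.5 m³/s, peak = 116.50 m³/s.
Runoff depth d = ΣQ_DR·Δt / A = 471.5 × 900 / (70.7 km²) = 6.002 mm.
The 1-cm UH is the DRH scaled by (10 mm)/d, so U_p = 116.50 × 10/6.002 = 194 m³/s.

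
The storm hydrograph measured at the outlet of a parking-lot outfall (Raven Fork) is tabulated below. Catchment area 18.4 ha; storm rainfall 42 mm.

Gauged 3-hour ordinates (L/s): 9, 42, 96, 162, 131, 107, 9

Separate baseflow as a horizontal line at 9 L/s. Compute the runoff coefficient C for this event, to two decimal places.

ΣQ_DR = 493.0 L/s; V = ΣQ_DR·Δt = 5.324 × 10^6 L.
Runoff depth d = V / A = 28.94 mm.
C = d / P = 28.94 / 42 = 0.69.

C ≈ 0.69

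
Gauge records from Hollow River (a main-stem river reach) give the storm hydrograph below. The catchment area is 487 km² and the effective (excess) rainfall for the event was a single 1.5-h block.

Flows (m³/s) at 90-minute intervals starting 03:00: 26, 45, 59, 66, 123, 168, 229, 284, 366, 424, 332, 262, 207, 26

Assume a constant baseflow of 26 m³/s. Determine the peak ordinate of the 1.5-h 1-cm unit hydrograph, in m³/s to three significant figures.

U_p ≈ 159 m³/s

Direct runoff: 0.0, 19.0, 33.0, 40.0, 97.0, 142.0, 203.0, 258.0, 340.0, 398.0, 306.0, 236.0, 181.0, 0.0 m³/s; ΣQ_DR = 2253 m³/s, peak = 398.0 m³/s.
Runoff depth d = ΣQ_DR·Δt / A = 2253 × 5400 / (487 km²) = 24.98 mm.
The 1-cm UH is the DRH scaled by (10 mm)/d, so U_p = 398.0 × 10/24.98 = 159 m³/s.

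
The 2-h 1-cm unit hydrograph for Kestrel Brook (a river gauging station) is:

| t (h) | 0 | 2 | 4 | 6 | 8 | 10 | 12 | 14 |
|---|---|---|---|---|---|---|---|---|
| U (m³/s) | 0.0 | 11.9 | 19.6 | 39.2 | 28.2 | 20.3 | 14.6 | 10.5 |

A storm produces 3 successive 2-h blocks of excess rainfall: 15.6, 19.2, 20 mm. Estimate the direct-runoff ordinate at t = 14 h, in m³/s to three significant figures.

Q ≈ 85.0 m³/s

By discrete convolution, Q_j = Σ (P_i / 10 mm) · U_{j−i}.
At t = 14 h (j=7): Q = (15.6/10)·10.5 + (19.2/10)·14.6 + (20/10)·20.3 = 85.0 m³/s.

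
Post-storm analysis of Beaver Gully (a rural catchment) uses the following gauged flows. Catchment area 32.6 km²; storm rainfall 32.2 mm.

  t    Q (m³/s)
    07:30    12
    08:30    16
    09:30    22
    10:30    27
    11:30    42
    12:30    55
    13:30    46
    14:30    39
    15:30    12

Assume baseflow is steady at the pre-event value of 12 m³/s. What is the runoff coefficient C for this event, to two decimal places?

ΣQ_DR = 163.0 m³/s; V = ΣQ_DR·Δt = 5.868 × 10^5 m³.
Runoff depth d = V / A = 18.00 mm.
C = d / P = 18.00 / 32.2 = 0.56.

C ≈ 0.56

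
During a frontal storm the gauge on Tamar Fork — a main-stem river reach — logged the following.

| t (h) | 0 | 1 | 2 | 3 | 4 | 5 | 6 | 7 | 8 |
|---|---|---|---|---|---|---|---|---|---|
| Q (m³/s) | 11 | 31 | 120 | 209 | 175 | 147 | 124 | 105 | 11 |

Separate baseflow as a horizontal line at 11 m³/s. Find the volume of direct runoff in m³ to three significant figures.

Direct-runoff ordinates (Q − Q_b): 0.0, 20.0, 109.0, 198.0, 164.0, 136.0, 113.0, 94.0, 0.0 m³/s.
ΣQ_DR = 834.0 m³/s.
With Δt = 1 h = 3600 s, V = ΣQ_DR · Δt = 834.0 × 3600 = 3.00 × 10^6 m³.

V ≈ 3.00 × 10^6 m³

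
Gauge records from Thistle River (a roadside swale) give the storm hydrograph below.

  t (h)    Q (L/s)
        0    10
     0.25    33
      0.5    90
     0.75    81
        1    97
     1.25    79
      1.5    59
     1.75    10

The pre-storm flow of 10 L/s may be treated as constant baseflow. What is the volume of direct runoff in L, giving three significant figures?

Direct-runoff ordinates (Q − Q_b): 0.0, 23.0, 80.0, 71.0, 87.0, 69.0, 49.0, 0.0 L/s.
ΣQ_DR = 379.0 L/s.
With Δt = 0.25 h = 900 s, V = ΣQ_DR · Δt = 379.0 × 900 = 3.41 × 10^5 L.

V ≈ 3.41 × 10^5 L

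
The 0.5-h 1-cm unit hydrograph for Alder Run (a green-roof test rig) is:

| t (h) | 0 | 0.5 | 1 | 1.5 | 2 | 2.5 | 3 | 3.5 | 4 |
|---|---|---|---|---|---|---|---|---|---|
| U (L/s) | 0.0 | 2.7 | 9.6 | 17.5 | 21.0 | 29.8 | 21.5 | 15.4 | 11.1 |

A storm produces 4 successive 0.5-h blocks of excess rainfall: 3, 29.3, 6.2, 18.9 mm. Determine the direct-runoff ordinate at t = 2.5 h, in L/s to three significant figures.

Q ≈ 99.5 L/s

By discrete convolution, Q_j = Σ (P_i / 10 mm) · U_{j−i}.
At t = 2.5 h (j=5): Q = (3/10)·29.8 + (29.3/10)·21.0 + (6.2/10)·17.5 + (18.9/10)·9.6 = 99.5 L/s.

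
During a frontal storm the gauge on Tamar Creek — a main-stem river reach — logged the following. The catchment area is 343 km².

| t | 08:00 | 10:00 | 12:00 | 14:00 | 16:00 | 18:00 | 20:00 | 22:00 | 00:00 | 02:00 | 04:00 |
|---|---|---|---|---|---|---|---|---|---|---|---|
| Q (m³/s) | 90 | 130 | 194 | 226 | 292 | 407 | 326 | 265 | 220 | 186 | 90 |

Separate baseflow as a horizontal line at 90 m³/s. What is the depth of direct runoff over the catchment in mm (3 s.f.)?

d ≈ 30.1 mm

Direct runoff: 0.0, 40.0, 104.0, 136.0, 202.0, 317.0, 236.0, 175.0, 130.0, 96.0, 0.0 m³/s; ΣQ_DR = 1436 m³/s.
V = ΣQ_DR · Δt = 1436 × 7200 s = 1.034 × 10^7 m³.
Over A = 343 km², depth = V / A = 30.1 mm.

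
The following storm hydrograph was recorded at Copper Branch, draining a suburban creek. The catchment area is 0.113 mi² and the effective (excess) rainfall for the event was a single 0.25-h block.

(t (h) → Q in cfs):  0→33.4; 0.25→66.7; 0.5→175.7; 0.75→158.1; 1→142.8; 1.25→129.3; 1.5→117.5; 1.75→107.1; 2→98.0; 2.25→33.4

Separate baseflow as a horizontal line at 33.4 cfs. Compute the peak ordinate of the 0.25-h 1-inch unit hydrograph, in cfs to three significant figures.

U_p ≈ 57.0 cfs

Direct runoff: 0.0, 33.3, 142.3, 124.7, 109.4, 95.9, 84.1, 73.7, 64.6, 0.0 cfs; ΣQ_DR = 728.0 cfs, peak = 142.3 cfs.
Runoff depth d = ΣQ_DR·Δt / A = 728.0 × 900 / (0.113 mi²) = 2.496 in.
The 1-inch UH is the DRH scaled by (1 in)/d, so U_p = 142.3 × 1/2.496 = 57.0 cfs.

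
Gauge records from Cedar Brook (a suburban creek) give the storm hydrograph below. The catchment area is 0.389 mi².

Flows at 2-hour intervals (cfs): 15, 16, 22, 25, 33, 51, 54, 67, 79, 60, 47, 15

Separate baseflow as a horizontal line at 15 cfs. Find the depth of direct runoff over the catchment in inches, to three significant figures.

Direct runoff: 0.0, 1.0, 7.0, 10.0, 18.0, 36.0, 39.0, 52.0, 64.0, 45.0, 32.0, 0.0 cfs; ΣQ_DR = 304.0 cfs.
V = ΣQ_DR · Δt = 304.0 × 7200 s = 2.189 × 10^6 ft³.
Over A = 0.389 mi², depth = V / A = 2.42 in.

d ≈ 2.42 in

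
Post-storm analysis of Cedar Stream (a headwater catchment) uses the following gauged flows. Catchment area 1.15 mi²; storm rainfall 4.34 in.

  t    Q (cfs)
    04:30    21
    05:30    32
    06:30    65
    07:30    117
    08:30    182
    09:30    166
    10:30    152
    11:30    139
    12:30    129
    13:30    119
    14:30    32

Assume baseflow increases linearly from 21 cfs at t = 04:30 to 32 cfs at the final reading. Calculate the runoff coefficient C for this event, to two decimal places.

ΣQ_DR = 862.5 cfs; V = ΣQ_DR·Δt = 3.105 × 10^6 ft³.
Runoff depth d = V / A = 1.162 in.
C = d / P = 1.162 / 4.34 = 0.27.

C ≈ 0.27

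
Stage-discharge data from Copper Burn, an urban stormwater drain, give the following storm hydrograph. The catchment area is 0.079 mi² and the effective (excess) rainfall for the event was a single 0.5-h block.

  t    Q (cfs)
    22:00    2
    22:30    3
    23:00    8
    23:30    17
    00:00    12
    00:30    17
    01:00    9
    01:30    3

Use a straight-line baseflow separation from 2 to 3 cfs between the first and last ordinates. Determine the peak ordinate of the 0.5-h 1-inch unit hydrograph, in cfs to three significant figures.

U_p ≈ 29.1 cfs

Direct runoff: 0.00, 0.86, 5.71, 14.57, 9.43, 14.29, 6.14, 0.00 cfs; ΣQ_DR = 51.00 cfs, peak = 14.57 cfs.
Runoff depth d = ΣQ_DR·Δt / A = 51.00 × 1800 / (0.079 mi²) = 0.5002 in.
The 1-inch UH is the DRH scaled by (1 in)/d, so U_p = 14.57 × 1/0.5002 = 29.1 cfs.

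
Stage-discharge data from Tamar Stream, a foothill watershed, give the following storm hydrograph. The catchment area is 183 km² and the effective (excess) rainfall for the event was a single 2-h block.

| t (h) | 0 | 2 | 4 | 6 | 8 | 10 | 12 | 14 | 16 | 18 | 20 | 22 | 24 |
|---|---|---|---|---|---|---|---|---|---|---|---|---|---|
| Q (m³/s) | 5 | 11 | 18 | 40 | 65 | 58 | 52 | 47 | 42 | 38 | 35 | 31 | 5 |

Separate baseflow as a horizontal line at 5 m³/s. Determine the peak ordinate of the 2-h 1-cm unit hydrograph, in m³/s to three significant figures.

U_p ≈ 39.9 m³/s

Direct runoff: 0.0, 6.0, 13.0, 35.0, 60.0, 53.0, 47.0, 42.0, 37.0, 33.0, 30.0, 26.0, 0.0 m³/s; ΣQ_DR = 382.0 m³/s, peak = 60.0 m³/s.
Runoff depth d = ΣQ_DR·Δt / A = 382.0 × 7200 / (183 km²) = 15.03 mm.
The 1-cm UH is the DRH scaled by (10 mm)/d, so U_p = 60.0 × 10/15.03 = 39.9 m³/s.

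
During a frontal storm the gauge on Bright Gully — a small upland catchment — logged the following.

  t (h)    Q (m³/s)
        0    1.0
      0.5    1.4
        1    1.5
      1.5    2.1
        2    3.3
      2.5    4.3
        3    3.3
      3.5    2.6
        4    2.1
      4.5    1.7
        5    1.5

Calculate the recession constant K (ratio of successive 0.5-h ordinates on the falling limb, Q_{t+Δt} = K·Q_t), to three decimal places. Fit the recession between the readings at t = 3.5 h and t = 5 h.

Using the recession-limb readings at t = 3.5 h and t = 5 h: Q falls from 2.6 to 1.5 m³/s over 3 intervals.
K = (Q₂/Q₁)^(1/3) = (1.5/2.6)^(1/3) = 0.832.

K ≈ 0.832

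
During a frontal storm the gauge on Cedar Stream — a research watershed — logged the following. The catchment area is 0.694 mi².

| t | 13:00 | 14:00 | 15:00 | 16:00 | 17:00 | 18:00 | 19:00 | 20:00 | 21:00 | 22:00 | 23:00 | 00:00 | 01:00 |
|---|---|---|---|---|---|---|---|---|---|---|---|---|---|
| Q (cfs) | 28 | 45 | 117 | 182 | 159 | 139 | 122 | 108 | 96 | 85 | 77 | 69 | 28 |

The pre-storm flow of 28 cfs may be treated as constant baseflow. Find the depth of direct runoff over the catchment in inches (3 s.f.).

d ≈ 1.99 in

Direct runoff: 0.0, 17.0, 89.0, 154.0, 131.0, 111.0, 94.0, 80.0, 68.0, 57.0, 49.0, 41.0, 0.0 cfs; ΣQ_DR = 891.0 cfs.
V = ΣQ_DR · Δt = 891.0 × 3600 s = 3.208 × 10^6 ft³.
Over A = 0.694 mi², depth = V / A = 1.99 in.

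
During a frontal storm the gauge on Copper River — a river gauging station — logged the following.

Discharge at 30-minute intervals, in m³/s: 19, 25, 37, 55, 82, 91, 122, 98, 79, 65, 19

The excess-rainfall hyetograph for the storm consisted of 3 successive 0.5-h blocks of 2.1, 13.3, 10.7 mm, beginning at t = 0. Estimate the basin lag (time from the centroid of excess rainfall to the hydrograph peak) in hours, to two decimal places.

Centroid of excess rainfall: t_c = Σ P_i·t̄_i / ΣP_i = 0.9148 h (block centres at 0.25, 0.75, 1.25 h).
Hydrograph peak occurs at t = 3 h, so basin lag t_L = 3 − 0.9148 = 2.09 h.

t_L ≈ 2.09 h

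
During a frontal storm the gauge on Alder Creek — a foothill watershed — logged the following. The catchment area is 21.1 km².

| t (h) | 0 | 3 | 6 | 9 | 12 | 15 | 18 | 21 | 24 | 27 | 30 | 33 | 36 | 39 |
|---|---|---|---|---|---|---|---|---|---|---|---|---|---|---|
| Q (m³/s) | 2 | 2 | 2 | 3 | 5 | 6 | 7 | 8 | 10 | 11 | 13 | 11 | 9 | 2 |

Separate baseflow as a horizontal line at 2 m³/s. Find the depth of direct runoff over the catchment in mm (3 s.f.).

Direct runoff: 0.0, 0.0, 0.0, 1.0, 3.0, 4.0, 5.0, 6.0, 8.0, 9.0, 11.0, 9.0, 7.0, 0.0 m³/s; ΣQ_DR = 63.00 m³/s.
V = ΣQ_DR · Δt = 63.00 × 10800 s = 6.804 × 10^5 m³.
Over A = 21.1 km², depth = V / A = 32.2 mm.

d ≈ 32.2 mm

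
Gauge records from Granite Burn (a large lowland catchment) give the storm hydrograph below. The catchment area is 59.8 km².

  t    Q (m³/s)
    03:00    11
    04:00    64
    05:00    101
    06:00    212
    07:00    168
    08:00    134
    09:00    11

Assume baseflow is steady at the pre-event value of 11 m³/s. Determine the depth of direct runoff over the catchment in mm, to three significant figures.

d ≈ 37.6 mm

Direct runoff: 0.0, 53.0, 90.0, 201.0, 157.0, 123.0, 0.0 m³/s; ΣQ_DR = 624.0 m³/s.
V = ΣQ_DR · Δt = 624.0 × 3600 s = 2.246 × 10^6 m³.
Over A = 59.8 km², depth = V / A = 37.6 mm.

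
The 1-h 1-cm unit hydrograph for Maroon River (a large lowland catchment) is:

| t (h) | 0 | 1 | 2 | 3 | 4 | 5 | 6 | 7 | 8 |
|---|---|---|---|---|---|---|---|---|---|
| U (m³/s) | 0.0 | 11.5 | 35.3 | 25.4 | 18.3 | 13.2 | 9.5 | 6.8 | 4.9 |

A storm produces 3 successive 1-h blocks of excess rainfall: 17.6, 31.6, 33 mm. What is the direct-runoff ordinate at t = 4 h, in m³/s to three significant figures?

By discrete convolution, Q_j = Σ (P_i / 10 mm) · U_{j−i}.
At t = 4 h (j=4): Q = (17.6/10)·18.3 + (31.6/10)·25.4 + (33/10)·35.3 = 229 m³/s.

Q ≈ 229 m³/s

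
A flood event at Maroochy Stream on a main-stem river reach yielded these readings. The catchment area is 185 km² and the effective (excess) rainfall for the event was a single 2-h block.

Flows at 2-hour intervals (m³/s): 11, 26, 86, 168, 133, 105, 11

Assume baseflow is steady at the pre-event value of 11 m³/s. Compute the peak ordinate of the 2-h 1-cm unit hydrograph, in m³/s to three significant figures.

U_p ≈ 87.1 m³/s

Direct runoff: 0.0, 15.0, 75.0, 157.0, 122.0, 94.0, 0.0 m³/s; ΣQ_DR = 463.0 m³/s, peak = 157.0 m³/s.
Runoff depth d = ΣQ_DR·Δt / A = 463.0 × 7200 / (185 km²) = 18.02 mm.
The 1-cm UH is the DRH scaled by (10 mm)/d, so U_p = 157.0 × 10/18.02 = 87.1 m³/s.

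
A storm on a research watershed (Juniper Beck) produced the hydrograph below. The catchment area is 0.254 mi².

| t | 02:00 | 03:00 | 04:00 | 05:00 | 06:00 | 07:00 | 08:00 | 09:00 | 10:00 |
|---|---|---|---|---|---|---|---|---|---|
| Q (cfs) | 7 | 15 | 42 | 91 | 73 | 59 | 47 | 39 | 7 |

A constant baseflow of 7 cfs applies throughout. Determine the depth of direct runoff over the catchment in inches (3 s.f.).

Direct runoff: 0.0, 8.0, 35.0, 84.0, 66.0, 52.0, 40.0, 32.0, 0.0 cfs; ΣQ_DR = 317.0 cfs.
V = ΣQ_DR · Δt = 317.0 × 3600 s = 1.141 × 10^6 ft³.
Over A = 0.254 mi², depth = V / A = 1.93 in.

d ≈ 1.93 in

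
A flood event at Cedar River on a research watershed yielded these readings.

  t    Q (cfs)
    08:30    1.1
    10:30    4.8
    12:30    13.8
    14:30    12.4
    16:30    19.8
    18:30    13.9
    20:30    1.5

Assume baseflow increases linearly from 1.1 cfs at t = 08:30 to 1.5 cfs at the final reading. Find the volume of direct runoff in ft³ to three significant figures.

Direct-runoff ordinates (Q − Q_b): 0.00, 3.63, 12.57, 11.10, 18.43, 12.47, 0.00 cfs.
ΣQ_DR = 58.20 cfs.
With Δt = 2 h = 7200 s, V = ΣQ_DR · Δt = 58.20 × 7200 = 4.19 × 10^5 ft³.

V ≈ 4.19 × 10^5 ft³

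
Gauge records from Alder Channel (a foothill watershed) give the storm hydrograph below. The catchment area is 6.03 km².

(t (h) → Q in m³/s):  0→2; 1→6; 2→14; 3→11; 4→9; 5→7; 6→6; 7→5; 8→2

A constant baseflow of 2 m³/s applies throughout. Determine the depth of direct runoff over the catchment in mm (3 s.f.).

d ≈ 26.3 mm

Direct runoff: 0.0, 4.0, 12.0, 9.0, 7.0, 5.0, 4.0, 3.0, 0.0 m³/s; ΣQ_DR = 44.00 m³/s.
V = ΣQ_DR · Δt = 44.00 × 3600 s = 1.584 × 10^5 m³.
Over A = 6.03 km², depth = V / A = 26.3 mm.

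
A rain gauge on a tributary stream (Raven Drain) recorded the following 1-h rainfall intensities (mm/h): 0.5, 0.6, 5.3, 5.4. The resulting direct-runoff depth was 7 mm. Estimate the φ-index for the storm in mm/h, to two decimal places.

φ ≈ 1.85 mm/h

Only the 2 blocks with intensity above φ contribute runoff: 5.3, 5.4 mm/h.
Σ(I−φ)·Δt = d  ⇒  (5.3+5.4 − 2φ)·1 = 7
φ = (10.70 − 7/1) / 2 = 1.85 mm/h.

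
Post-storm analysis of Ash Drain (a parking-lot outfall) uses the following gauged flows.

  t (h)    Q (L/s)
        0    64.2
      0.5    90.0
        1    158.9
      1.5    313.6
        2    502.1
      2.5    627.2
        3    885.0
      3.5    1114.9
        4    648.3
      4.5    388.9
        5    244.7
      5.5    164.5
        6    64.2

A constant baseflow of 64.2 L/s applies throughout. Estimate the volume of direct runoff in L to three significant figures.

Direct-runoff ordinates (Q − Q_b): 0.0, 25.8, 94.7, 249.4, 437.9, 563.0, 820.8, 1050.7, 584.1, 324.7, 180.5, 100.3, 0.0 L/s.
ΣQ_DR = 4432 L/s.
With Δt = 0.5 h = 1800 s, V = ΣQ_DR · Δt = 4432 × 1800 = 7.98 × 10^6 L.

V ≈ 7.98 × 10^6 L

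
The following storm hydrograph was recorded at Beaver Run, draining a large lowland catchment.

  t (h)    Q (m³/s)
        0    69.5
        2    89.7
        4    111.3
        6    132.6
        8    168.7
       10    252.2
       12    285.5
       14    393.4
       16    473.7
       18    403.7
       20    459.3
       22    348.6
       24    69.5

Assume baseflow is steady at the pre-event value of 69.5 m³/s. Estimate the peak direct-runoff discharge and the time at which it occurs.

Subtracting baseflow gives direct-runoff ordinates: 0.0, 20.2, 41.8, 63.1, 99.2, 182.7, 216.0, 323.9, 404.2, 334.2, 389.8, 279.1, 0.0 m³/s.
The maximum is 404.2 m³/s, occurring at the reading for t = 16 h.

Q_p = 404.2 m³/s at t = 16 h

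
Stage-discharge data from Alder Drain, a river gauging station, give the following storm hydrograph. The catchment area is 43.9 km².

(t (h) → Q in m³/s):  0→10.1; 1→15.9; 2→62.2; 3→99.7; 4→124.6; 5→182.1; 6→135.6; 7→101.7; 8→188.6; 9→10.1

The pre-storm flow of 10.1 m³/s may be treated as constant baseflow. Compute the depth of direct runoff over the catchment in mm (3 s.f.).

d ≈ 68.0 mm

Direct runoff: 0.0, 5.8, 52.1, 89.6, 114.5, 172.0, 125.5, 91.6, 178.5, 0.0 m³/s; ΣQ_DR = 829.6 m³/s.
V = ΣQ_DR · Δt = 829.6 × 3600 s = 2.987 × 10^6 m³.
Over A = 43.9 km², depth = V / A = 68.0 mm.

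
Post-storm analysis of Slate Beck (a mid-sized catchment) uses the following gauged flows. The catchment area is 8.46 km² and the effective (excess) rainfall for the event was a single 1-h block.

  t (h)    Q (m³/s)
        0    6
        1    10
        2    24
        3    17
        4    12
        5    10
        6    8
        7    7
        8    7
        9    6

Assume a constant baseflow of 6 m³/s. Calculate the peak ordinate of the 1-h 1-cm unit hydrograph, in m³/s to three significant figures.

Direct runoff: 0.0, 4.0, 18.0, 11.0, 6.0, 4.0, 2.0, 1.0, 1.0, 0.0 m³/s; ΣQ_DR = 47.00 m³/s, peak = 18.0 m³/s.
Runoff depth d = ΣQ_DR·Δt / A = 47.00 × 3600 / (8.46 km²) = 20.00 mm.
The 1-cm UH is the DRH scaled by (10 mm)/d, so U_p = 18.0 × 10/20.00 = 9.00 m³/s.

U_p ≈ 9.00 m³/s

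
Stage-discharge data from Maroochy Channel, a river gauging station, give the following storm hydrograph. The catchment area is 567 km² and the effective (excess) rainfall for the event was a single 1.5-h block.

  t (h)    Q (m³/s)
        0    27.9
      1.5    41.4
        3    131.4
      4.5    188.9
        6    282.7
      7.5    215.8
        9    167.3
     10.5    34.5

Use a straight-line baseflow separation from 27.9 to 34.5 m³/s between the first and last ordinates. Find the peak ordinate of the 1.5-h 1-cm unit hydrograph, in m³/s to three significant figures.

U_p ≈ 314 m³/s

Direct runoff: 0.00, 12.56, 101.61, 158.17, 251.03, 183.19, 133.74, 0.00 m³/s; ΣQ_DR = 840.3 m³/s, peak = 251.03 m³/s.
Runoff depth d = ΣQ_DR·Δt / A = 840.3 × 5400 / (567 km²) = 8.003 mm.
The 1-cm UH is the DRH scaled by (10 mm)/d, so U_p = 251.03 × 10/8.003 = 314 m³/s.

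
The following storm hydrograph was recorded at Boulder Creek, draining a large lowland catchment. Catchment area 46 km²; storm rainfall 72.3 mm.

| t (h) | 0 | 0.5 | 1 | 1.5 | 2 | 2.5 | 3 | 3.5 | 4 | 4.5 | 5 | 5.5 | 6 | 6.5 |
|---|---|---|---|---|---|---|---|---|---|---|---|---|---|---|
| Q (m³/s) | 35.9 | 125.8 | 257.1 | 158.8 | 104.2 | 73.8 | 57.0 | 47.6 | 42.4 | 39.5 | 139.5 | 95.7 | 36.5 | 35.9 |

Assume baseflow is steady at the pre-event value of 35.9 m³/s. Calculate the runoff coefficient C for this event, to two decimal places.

C ≈ 0.40

ΣQ_DR = 747.1 m³/s; V = ΣQ_DR·Δt = 1.345 × 10^6 m³.
Runoff depth d = V / A = 29.23 mm.
C = d / P = 29.23 / 72.3 = 0.40.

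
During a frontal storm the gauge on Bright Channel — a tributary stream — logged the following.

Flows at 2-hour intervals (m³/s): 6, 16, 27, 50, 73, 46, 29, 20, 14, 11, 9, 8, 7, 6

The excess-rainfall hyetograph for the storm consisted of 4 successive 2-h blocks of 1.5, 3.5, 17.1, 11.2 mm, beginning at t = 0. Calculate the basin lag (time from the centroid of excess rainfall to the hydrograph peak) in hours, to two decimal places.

t_L ≈ 2.72 h

Centroid of excess rainfall: t_c = Σ P_i·t̄_i / ΣP_i = 5.2823 h (block centres at 1, 3, 5, 7 h).
Hydrograph peak occurs at t = 8 h, so basin lag t_L = 8 − 5.2823 = 2.72 h.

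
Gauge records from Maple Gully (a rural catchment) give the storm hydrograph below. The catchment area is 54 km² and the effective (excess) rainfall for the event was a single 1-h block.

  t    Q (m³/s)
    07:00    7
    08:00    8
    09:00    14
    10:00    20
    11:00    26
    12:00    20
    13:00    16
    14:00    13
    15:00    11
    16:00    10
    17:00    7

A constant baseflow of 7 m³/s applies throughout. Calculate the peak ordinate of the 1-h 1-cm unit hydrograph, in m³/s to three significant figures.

Direct runoff: 0.0, 1.0, 7.0, 13.0, 19.0, 13.0, 9.0, 6.0, 4.0, 3.0, 0.0 m³/s; ΣQ_DR = 75.00 m³/s, peak = 19.0 m³/s.
Runoff depth d = ΣQ_DR·Δt / A = 75.00 × 3600 / (54 km²) = 5.000 mm.
The 1-cm UH is the DRH scaled by (10 mm)/d, so U_p = 19.0 × 10/5.000 = 38.0 m³/s.

U_p ≈ 38.0 m³/s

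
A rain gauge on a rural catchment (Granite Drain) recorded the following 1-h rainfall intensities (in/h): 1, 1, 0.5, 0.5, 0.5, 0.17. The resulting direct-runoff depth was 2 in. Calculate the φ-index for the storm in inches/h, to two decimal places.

φ ≈ 0.30 in/h

Only the 5 blocks with intensity above φ contribute runoff: 1, 1, 0.5, 0.5, 0.5 in/h.
Σ(I−φ)·Δt = d  ⇒  (1+1+0.5+0.5+0.5 − 5φ)·1 = 2
φ = (3.500 − 2/1) / 5 = 0.30 in/h.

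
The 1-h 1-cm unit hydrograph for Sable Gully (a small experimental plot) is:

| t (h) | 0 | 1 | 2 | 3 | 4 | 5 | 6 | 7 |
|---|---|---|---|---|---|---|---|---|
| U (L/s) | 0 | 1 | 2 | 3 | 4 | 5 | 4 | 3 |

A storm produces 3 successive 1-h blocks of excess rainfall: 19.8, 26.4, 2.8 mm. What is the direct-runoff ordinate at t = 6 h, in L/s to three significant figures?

By discrete convolution, Q_j = Σ (P_i / 10 mm) · U_{j−i}.
At t = 6 h (j=6): Q = (19.8/10)·4 + (26.4/10)·5 + (2.8/10)·4 = 22.2 L/s.

Q ≈ 22.2 L/s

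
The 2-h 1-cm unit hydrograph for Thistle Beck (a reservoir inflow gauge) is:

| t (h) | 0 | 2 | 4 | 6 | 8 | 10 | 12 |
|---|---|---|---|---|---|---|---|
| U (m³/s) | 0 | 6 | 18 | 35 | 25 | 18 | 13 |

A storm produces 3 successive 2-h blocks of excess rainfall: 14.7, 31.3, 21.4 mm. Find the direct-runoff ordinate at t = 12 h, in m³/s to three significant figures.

Q ≈ 129 m³/s

By discrete convolution, Q_j = Σ (P_i / 10 mm) · U_{j−i}.
At t = 12 h (j=6): Q = (14.7/10)·13 + (31.3/10)·18 + (21.4/10)·25 = 129 m³/s.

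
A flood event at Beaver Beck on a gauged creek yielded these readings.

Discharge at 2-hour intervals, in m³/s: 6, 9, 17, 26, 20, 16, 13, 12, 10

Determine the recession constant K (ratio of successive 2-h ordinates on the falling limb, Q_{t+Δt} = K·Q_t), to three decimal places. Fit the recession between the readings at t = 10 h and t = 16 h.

K ≈ 0.855

Using the recession-limb readings at t = 10 h and t = 16 h: Q falls from 16 to 10 m³/s over 3 intervals.
K = (Q₂/Q₁)^(1/3) = (10/16)^(1/3) = 0.855.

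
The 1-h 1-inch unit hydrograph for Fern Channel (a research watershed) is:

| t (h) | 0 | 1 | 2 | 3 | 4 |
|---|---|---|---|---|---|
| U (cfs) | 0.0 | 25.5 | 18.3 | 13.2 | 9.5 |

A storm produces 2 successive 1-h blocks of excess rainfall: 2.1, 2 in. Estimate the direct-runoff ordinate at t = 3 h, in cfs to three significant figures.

Q ≈ 64.3 cfs

By discrete convolution, Q_j = Σ (P_i / 1 in) · U_{j−i}.
At t = 3 h (j=3): Q = (2.1/1)·13.2 + (2/1)·18.3 = 64.3 cfs.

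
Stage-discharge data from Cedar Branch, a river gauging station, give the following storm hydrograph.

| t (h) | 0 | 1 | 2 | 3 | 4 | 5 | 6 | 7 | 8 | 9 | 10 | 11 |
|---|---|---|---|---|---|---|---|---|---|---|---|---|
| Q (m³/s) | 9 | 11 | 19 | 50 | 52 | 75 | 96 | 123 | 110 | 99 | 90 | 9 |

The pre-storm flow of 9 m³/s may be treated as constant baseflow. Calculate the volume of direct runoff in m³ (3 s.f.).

Direct-runoff ordinates (Q − Q_b): 0.0, 2.0, 10.0, 41.0, 43.0, 66.0, 87.0, 114.0, 101.0, 90.0, 81.0, 0.0 m³/s.
ΣQ_DR = 635.0 m³/s.
With Δt = 1 h = 3600 s, V = ΣQ_DR · Δt = 635.0 × 3600 = 2.29 × 10^6 m³.

V ≈ 2.29 × 10^6 m³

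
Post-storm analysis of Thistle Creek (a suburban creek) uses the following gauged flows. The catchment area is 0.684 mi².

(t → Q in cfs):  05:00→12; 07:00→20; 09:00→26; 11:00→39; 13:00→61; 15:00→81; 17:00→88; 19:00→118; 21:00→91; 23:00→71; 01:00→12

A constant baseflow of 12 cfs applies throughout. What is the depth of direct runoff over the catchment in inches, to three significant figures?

Direct runoff: 0.0, 8.0, 14.0, 27.0, 49.0, 69.0, 76.0, 106.0, 79.0, 59.0, 0.0 cfs; ΣQ_DR = 487.0 cfs.
V = ΣQ_DR · Δt = 487.0 × 7200 s = 3.506 × 10^6 ft³.
Over A = 0.684 mi², depth = V / A = 2.21 in.

d ≈ 2.21 in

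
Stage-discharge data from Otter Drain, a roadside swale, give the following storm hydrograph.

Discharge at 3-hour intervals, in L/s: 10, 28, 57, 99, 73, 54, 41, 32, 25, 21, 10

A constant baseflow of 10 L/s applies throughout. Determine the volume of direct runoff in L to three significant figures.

Direct-runoff ordinates (Q − Q_b): 0.0, 18.0, 47.0, 89.0, 63.0, 44.0, 31.0, 22.0, 15.0, 11.0, 0.0 L/s.
ΣQ_DR = 340.0 L/s.
With Δt = 3 h = 10800 s, V = ΣQ_DR · Δt = 340.0 × 10800 = 3.67 × 10^6 L.

V ≈ 3.67 × 10^6 L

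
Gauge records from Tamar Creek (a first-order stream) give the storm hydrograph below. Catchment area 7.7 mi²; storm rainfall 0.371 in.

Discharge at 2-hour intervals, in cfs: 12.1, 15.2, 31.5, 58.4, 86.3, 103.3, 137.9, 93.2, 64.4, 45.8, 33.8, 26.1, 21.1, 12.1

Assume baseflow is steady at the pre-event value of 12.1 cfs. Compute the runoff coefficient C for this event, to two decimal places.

C ≈ 0.62

ΣQ_DR = 571.8 cfs; V = ΣQ_DR·Δt = 4.117 × 10^6 ft³.
Runoff depth d = V / A = 0.2301 in.
C = d / P = 0.2301 / 0.371 = 0.62.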